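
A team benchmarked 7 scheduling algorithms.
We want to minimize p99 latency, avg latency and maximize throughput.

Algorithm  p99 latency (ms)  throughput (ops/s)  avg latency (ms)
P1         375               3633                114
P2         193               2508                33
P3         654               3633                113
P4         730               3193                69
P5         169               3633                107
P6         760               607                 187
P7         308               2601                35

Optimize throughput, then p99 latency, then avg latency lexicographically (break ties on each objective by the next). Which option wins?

P5

First maximize throughput: best is 3633, kept {P1, P3, P5}.
Then minimize p99 latency: best is 169, kept {P5}.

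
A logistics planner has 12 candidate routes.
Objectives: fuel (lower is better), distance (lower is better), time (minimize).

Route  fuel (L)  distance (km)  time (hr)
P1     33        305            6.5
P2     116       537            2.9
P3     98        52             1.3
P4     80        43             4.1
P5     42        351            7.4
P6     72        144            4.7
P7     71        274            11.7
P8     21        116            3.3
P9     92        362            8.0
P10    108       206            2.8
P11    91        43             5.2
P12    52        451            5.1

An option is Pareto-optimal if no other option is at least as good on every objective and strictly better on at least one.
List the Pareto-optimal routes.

P1: dominated by P8 (fuel 21≤33, distance 116≤305, time 3.3≤6.5).
P2: dominated by P3 (fuel 98≤116, distance 52≤537, time 1.3≤2.9).
P3: not dominated (best time).
P4: not dominated.
P5: dominated by P1 (fuel 33≤42, distance 305≤351, time 6.5≤7.4).
P6: dominated by P8 (fuel 21≤72, distance 116≤144, time 3.3≤4.7).
P7: dominated by P8 (fuel 21≤71, distance 116≤274, time 3.3≤11.7).
P8: not dominated (best fuel).
P9: dominated by P1 (fuel 33≤92, distance 305≤362, time 6.5≤8.0).
P10: dominated by P3 (fuel 98≤108, distance 52≤206, time 1.3≤2.8).
P11: dominated by P4 (fuel 80≤91, distance 43≤43, time 4.1≤5.2).
P12: dominated by P8 (fuel 21≤52, distance 116≤451, time 3.3≤5.1).

P3, P4, P8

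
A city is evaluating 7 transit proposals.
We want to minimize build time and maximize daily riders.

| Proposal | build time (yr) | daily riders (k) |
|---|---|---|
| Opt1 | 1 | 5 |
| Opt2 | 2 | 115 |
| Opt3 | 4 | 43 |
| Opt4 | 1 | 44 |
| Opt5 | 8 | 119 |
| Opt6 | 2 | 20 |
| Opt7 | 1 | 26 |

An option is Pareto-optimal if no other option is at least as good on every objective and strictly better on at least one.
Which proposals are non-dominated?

Opt2, Opt4, Opt5

Opt1: dominated by Opt4 (build time 1≤1, daily riders 44≥5).
Opt2: not dominated.
Opt3: dominated by Opt2 (build time 2≤4, daily riders 115≥43).
Opt4: not dominated.
Opt5: not dominated (best daily riders).
Opt6: dominated by Opt2 (build time 2≤2, daily riders 115≥20).
Opt7: dominated by Opt4 (build time 1≤1, daily riders 44≥26).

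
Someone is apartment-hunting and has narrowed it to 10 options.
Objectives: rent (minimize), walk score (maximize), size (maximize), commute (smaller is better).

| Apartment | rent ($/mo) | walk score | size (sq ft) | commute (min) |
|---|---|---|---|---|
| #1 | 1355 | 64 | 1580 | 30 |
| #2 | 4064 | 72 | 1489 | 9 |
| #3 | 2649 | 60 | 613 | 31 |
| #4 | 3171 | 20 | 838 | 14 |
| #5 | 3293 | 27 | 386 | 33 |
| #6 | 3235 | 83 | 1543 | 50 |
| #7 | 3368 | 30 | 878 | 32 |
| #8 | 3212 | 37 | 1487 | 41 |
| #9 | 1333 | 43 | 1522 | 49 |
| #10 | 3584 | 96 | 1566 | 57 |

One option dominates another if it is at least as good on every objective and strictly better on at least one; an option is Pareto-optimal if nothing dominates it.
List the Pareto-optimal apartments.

#1, #2, #4, #6, #9, #10

#1: not dominated (best size).
#2: not dominated (best commute).
#3: dominated by #1 (rent 1355≤2649, walk score 64≥60, size 1580≥613, commute 30≤31).
#4: not dominated.
#5: dominated by #1 (rent 1355≤3293, walk score 64≥27, size 1580≥386, commute 30≤33).
#6: not dominated.
#7: dominated by #1 (rent 1355≤3368, walk score 64≥30, size 1580≥878, commute 30≤32).
#8: dominated by #1 (rent 1355≤3212, walk score 64≥37, size 1580≥1487, commute 30≤41).
#9: not dominated (best rent).
#10: not dominated (best walk score).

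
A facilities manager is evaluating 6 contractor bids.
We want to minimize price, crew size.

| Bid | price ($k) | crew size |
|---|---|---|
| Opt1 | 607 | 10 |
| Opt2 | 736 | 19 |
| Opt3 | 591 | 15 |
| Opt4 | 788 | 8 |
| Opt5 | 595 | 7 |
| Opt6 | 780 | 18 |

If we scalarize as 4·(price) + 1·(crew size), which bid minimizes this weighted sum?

Opt3

Opt1: 4·607 + 1·10 = 2438
Opt2: 4·736 + 1·19 = 2963
Opt3: 4·591 + 1·15 = 2379
Opt4: 4·788 + 1·8 = 3160
Opt5: 4·595 + 1·7 = 2387
Opt6: 4·780 + 1·18 = 3138
Lowest: Opt3 at 2379.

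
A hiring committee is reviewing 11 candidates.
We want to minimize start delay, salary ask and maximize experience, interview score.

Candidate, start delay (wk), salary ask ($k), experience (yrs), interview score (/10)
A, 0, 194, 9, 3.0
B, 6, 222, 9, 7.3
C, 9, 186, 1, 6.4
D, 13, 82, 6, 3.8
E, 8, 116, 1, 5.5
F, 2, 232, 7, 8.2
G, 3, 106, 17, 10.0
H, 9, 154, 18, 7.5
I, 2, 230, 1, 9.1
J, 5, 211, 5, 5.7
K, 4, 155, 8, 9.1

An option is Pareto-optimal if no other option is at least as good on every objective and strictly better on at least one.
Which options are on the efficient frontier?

A, D, F, G, H, I

A: not dominated (best start delay).
B: dominated by G (start delay 3≤6, salary ask 106≤222, experience 17≥9, interview score 10.0≥7.3).
C: dominated by G (start delay 3≤9, salary ask 106≤186, experience 17≥1, interview score 10.0≥6.4).
D: not dominated (best salary ask).
E: dominated by G (start delay 3≤8, salary ask 106≤116, experience 17≥1, interview score 10.0≥5.5).
F: not dominated.
G: not dominated (best interview score).
H: not dominated (best experience).
I: not dominated.
J: dominated by G (start delay 3≤5, salary ask 106≤211, experience 17≥5, interview score 10.0≥5.7).
K: dominated by G (start delay 3≤4, salary ask 106≤155, experience 17≥8, interview score 10.0≥9.1).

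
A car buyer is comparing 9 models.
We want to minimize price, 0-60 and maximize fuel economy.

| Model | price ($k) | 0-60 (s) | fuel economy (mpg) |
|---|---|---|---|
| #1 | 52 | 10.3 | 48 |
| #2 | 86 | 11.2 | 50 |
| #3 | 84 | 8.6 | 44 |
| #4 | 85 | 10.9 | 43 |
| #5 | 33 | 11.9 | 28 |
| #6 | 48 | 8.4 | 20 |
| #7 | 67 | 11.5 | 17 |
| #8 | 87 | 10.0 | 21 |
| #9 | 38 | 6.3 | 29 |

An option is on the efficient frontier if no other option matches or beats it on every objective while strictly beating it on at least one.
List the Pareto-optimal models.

#1: not dominated.
#2: not dominated (best fuel economy).
#3: not dominated.
#4: dominated by #1 (price 52≤85, 0-60 10.3≤10.9, fuel economy 48≥43).
#5: not dominated (best price).
#6: dominated by #9 (price 38≤48, 0-60 6.3≤8.4, fuel economy 29≥20).
#7: dominated by #1 (price 52≤67, 0-60 10.3≤11.5, fuel economy 48≥17).
#8: dominated by #3 (price 84≤87, 0-60 8.6≤10.0, fuel economy 44≥21).
#9: not dominated (best 0-60).

#1, #2, #3, #5, #9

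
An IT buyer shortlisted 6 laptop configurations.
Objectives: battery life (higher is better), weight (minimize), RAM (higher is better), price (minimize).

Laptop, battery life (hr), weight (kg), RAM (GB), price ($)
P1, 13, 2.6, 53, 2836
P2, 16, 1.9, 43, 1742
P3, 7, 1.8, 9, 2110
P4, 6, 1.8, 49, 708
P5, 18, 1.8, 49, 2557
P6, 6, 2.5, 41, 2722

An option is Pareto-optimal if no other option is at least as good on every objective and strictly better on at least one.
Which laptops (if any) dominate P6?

P2: battery life 16≥6, weight 1.9≤2.5, RAM 43≥41, price 1742≤2722 — dominates P6.
P4: battery life 6≥6, weight 1.8≤2.5, RAM 49≥41, price 708≤2722 — dominates P6.
P5: battery life 18≥6, weight 1.8≤2.5, RAM 49≥41, price 2557≤2722 — dominates P6.
Others (P1, P3) are each worse than P6 on at least one objective.

P2, P4, P5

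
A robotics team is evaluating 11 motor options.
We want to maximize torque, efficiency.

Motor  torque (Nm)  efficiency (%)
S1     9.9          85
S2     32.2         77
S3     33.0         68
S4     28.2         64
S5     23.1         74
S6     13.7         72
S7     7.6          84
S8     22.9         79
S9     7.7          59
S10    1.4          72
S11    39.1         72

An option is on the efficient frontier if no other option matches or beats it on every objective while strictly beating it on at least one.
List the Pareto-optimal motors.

S1, S2, S8, S11

S1: not dominated (best efficiency).
S2: not dominated.
S3: dominated by S11 (torque 39.1≥33.0, efficiency 72≥68).
S4: dominated by S2 (torque 32.2≥28.2, efficiency 77≥64).
S5: dominated by S2 (torque 32.2≥23.1, efficiency 77≥74).
S6: dominated by S2 (torque 32.2≥13.7, efficiency 77≥72).
S7: dominated by S1 (torque 9.9≥7.6, efficiency 85≥84).
S8: not dominated.
S9: dominated by S1 (torque 9.9≥7.7, efficiency 85≥59).
S10: dominated by S1 (torque 9.9≥1.4, efficiency 85≥72).
S11: not dominated (best torque).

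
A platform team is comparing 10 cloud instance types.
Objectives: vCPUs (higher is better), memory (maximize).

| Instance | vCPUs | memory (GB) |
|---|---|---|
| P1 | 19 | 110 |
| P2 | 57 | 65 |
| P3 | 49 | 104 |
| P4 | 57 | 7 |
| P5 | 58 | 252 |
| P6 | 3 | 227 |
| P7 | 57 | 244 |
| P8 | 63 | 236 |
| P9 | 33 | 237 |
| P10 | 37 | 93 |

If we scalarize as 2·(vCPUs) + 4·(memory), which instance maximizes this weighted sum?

P1: 2·19 + 4·110 = 478
P2: 2·57 + 4·65 = 374
P3: 2·49 + 4·104 = 514
P4: 2·57 + 4·7 = 142
P5: 2·58 + 4·252 = 1124
P6: 2·3 + 4·227 = 914
P7: 2·57 + 4·244 = 1090
P8: 2·63 + 4·236 = 1070
P9: 2·33 + 4·237 = 1014
P10: 2·37 + 4·93 = 446
Highest: P5 at 1124.

P5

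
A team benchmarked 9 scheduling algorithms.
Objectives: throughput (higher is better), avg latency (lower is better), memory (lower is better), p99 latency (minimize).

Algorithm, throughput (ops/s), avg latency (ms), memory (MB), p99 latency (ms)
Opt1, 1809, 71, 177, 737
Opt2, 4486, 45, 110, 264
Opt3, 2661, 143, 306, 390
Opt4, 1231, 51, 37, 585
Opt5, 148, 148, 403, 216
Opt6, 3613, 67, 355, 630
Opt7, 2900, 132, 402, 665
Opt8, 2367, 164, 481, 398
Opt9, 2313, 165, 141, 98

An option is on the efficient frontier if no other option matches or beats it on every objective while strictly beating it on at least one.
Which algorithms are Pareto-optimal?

Opt2, Opt4, Opt5, Opt9

Opt1: dominated by Opt2 (throughput 4486≥1809, avg latency 45≤71, memory 110≤177, p99 latency 264≤737).
Opt2: not dominated (best throughput).
Opt3: dominated by Opt2 (throughput 4486≥2661, avg latency 45≤143, memory 110≤306, p99 latency 264≤390).
Opt4: not dominated (best memory).
Opt5: not dominated.
Opt6: dominated by Opt2 (throughput 4486≥3613, avg latency 45≤67, memory 110≤355, p99 latency 264≤630).
Opt7: dominated by Opt2 (throughput 4486≥2900, avg latency 45≤132, memory 110≤402, p99 latency 264≤665).
Opt8: dominated by Opt2 (throughput 4486≥2367, avg latency 45≤164, memory 110≤481, p99 latency 264≤398).
Opt9: not dominated (best p99 latency).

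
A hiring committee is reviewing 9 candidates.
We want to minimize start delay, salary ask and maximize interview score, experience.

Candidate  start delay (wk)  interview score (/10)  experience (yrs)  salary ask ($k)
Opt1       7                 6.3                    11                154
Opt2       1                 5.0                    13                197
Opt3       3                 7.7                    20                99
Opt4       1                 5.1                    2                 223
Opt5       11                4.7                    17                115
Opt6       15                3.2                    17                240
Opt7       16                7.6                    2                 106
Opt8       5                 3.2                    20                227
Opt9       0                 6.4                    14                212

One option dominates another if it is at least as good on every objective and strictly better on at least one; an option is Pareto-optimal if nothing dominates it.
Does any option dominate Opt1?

Opt3 vs Opt1: start delay 3≤7, interview score 7.7≥6.3, experience 20≥11, salary ask 99≤154 — Opt3 is at least as good on every objective and strictly better on at least one, so Opt3 dominates Opt1.

Yes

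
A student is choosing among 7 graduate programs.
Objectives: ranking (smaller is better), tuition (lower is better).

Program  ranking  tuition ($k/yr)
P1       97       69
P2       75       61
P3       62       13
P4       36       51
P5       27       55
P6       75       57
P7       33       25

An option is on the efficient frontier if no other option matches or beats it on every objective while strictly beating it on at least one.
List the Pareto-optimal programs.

P3, P5, P7

P1: dominated by P2 (ranking 75≤97, tuition 61≤69).
P2: dominated by P3 (ranking 62≤75, tuition 13≤61).
P3: not dominated (best tuition).
P4: dominated by P7 (ranking 33≤36, tuition 25≤51).
P5: not dominated (best ranking).
P6: dominated by P3 (ranking 62≤75, tuition 13≤57).
P7: not dominated.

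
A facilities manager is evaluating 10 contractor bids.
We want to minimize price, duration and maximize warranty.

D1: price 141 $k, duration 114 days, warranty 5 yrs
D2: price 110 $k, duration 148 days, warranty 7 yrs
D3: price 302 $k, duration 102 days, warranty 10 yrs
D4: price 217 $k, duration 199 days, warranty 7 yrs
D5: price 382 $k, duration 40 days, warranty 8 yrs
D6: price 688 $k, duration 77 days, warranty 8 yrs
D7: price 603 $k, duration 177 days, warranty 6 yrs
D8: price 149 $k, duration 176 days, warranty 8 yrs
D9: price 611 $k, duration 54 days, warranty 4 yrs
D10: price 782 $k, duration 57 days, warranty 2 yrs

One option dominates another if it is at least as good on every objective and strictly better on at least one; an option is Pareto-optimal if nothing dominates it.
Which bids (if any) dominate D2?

none

D1: worse on price (141 vs 110).
D3: worse on price (302 vs 110).
D4: worse on price (217 vs 110).
D5: worse on price (382 vs 110).
D6: worse on price (688 vs 110).
D7: worse on price (603 vs 110).
D8: worse on price (149 vs 110).
D9: worse on price (611 vs 110).
D10: worse on price (782 vs 110).
No option dominates D2.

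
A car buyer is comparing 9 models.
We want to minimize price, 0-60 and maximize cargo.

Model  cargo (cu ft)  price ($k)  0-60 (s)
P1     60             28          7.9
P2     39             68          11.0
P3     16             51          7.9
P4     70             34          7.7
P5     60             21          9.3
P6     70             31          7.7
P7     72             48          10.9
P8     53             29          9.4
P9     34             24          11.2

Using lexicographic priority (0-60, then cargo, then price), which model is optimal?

First minimize 0-60: best is 7.7, kept {P4, P6}.
Then maximize cargo: best is 70, kept {P4, P6}.
Then minimize price: best is 31, kept {P6}.

P6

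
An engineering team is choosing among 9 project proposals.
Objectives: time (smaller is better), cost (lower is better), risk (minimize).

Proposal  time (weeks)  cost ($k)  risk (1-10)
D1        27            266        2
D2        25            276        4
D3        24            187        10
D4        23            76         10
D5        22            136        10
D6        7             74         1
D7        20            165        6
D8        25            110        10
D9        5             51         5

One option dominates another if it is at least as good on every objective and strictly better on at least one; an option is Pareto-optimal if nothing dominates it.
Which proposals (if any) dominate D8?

D4: time 23≤25, cost 76≤110, risk 10≤10 — dominates D8.
D6: time 7≤25, cost 74≤110, risk 1≤10 — dominates D8.
D9: time 5≤25, cost 51≤110, risk 5≤10 — dominates D8.
Others (D1, D2, D3, D5, D7) are each worse than D8 on at least one objective.

D4, D6, D9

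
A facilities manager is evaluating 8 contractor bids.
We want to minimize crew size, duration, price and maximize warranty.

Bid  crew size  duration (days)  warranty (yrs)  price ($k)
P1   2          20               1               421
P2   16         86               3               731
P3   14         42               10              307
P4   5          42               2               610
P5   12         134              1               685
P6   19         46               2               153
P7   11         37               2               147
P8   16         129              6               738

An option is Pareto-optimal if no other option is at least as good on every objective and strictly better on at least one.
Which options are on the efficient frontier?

P1, P3, P4, P7

P1: not dominated (best crew size).
P2: dominated by P3 (crew size 14≤16, duration 42≤86, warranty 10≥3, price 307≤731).
P3: not dominated (best warranty).
P4: not dominated.
P5: dominated by P1 (crew size 2≤12, duration 20≤134, warranty 1≥1, price 421≤685).
P6: dominated by P7 (crew size 11≤19, duration 37≤46, warranty 2≥2, price 147≤153).
P7: not dominated (best price).
P8: dominated by P3 (crew size 14≤16, duration 42≤129, warranty 10≥6, price 307≤738).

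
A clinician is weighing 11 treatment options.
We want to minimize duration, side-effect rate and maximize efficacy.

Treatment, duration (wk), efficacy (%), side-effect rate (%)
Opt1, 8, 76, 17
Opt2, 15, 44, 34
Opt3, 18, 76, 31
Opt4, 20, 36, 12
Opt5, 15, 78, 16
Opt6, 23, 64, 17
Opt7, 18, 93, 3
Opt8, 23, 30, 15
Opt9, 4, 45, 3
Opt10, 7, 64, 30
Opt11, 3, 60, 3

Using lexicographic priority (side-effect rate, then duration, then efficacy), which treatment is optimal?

Opt11

First minimize side-effect rate: best is 3, kept {Opt7, Opt9, Opt11}.
Then minimize duration: best is 3, kept {Opt11}.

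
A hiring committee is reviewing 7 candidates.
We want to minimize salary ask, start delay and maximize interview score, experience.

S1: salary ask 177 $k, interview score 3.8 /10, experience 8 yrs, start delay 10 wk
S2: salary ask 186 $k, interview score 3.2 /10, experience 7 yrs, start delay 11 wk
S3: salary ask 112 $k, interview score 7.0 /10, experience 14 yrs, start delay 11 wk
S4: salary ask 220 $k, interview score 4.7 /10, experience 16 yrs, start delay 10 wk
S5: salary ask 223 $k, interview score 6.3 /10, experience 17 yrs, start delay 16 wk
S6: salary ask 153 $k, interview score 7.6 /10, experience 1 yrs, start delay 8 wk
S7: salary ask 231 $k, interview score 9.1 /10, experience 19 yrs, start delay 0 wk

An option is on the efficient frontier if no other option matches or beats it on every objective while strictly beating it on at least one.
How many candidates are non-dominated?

S1: not dominated.
S2: dominated by S1 (salary ask 177≤186, interview score 3.8≥3.2, experience 8≥7, start delay 10≤11).
S3: not dominated (best salary ask).
S4: not dominated.
S5: not dominated.
S6: not dominated.
S7: not dominated (best interview score).
Pareto-optimal: S1, S3, S4, S5, S6, S7 → 6.

6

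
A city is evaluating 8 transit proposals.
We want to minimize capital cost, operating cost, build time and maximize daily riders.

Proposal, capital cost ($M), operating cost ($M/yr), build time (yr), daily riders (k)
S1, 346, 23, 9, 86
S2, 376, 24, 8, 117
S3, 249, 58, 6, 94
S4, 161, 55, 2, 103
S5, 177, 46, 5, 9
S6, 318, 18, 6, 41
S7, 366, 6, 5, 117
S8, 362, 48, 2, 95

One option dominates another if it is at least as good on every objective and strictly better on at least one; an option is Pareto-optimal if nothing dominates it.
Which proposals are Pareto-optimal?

S1, S4, S5, S6, S7, S8

S1: not dominated.
S2: dominated by S7 (capital cost 366≤376, operating cost 6≤24, build time 5≤8, daily riders 117≥117).
S3: dominated by S4 (capital cost 161≤249, operating cost 55≤58, build time 2≤6, daily riders 103≥94).
S4: not dominated (best capital cost).
S5: not dominated.
S6: not dominated.
S7: not dominated (best operating cost).
S8: not dominated.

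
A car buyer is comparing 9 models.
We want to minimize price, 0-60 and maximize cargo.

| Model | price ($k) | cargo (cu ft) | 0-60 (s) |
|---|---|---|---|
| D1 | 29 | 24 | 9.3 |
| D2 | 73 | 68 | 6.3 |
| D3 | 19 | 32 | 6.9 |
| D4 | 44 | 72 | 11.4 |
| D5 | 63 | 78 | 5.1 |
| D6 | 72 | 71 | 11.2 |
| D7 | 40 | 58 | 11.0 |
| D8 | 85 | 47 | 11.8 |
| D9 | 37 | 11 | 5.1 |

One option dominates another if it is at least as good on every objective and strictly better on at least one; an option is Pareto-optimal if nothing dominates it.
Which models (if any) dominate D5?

none

D1: worse on cargo (24 vs 78).
D2: worse on price (73 vs 63).
D3: worse on cargo (32 vs 78).
D4: worse on cargo (72 vs 78).
D6: worse on price (72 vs 63).
D7: worse on cargo (58 vs 78).
D8: worse on price (85 vs 63).
D9: worse on cargo (11 vs 78).
No option dominates D5.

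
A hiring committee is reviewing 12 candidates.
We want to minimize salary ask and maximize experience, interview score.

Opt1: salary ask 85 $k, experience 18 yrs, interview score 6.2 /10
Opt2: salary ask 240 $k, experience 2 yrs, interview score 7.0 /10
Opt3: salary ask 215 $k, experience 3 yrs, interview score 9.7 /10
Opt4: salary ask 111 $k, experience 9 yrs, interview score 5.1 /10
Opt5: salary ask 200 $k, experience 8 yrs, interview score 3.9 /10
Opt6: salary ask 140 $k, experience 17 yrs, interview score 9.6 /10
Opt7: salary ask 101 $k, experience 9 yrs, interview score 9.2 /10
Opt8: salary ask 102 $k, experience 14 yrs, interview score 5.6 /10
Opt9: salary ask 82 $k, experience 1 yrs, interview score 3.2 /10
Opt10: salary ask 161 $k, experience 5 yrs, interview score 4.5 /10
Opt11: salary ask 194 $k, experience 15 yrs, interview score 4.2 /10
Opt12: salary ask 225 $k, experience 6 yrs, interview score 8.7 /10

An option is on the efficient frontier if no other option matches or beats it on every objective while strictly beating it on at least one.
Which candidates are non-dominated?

Opt1: not dominated (best experience).
Opt2: dominated by Opt3 (salary ask 215≤240, experience 3≥2, interview score 9.7≥7.0).
Opt3: not dominated (best interview score).
Opt4: dominated by Opt1 (salary ask 85≤111, experience 18≥9, interview score 6.2≥5.1).
Opt5: dominated by Opt1 (salary ask 85≤200, experience 18≥8, interview score 6.2≥3.9).
Opt6: not dominated.
Opt7: not dominated.
Opt8: dominated by Opt1 (salary ask 85≤102, experience 18≥14, interview score 6.2≥5.6).
Opt9: not dominated (best salary ask).
Opt10: dominated by Opt1 (salary ask 85≤161, experience 18≥5, interview score 6.2≥4.5).
Opt11: dominated by Opt1 (salary ask 85≤194, experience 18≥15, interview score 6.2≥4.2).
Opt12: dominated by Opt6 (salary ask 140≤225, experience 17≥6, interview score 9.6≥8.7).

Opt1, Opt3, Opt6, Opt7, Opt9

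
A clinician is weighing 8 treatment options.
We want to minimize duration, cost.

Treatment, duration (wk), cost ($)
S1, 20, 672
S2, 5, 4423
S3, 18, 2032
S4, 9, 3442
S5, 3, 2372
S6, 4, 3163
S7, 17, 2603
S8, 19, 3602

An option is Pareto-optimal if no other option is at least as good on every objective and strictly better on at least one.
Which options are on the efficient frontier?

S1: not dominated (best cost).
S2: dominated by S5 (duration 3≤5, cost 2372≤4423).
S3: not dominated.
S4: dominated by S5 (duration 3≤9, cost 2372≤3442).
S5: not dominated (best duration).
S6: dominated by S5 (duration 3≤4, cost 2372≤3163).
S7: dominated by S5 (duration 3≤17, cost 2372≤2603).
S8: dominated by S3 (duration 18≤19, cost 2032≤3602).

S1, S3, S5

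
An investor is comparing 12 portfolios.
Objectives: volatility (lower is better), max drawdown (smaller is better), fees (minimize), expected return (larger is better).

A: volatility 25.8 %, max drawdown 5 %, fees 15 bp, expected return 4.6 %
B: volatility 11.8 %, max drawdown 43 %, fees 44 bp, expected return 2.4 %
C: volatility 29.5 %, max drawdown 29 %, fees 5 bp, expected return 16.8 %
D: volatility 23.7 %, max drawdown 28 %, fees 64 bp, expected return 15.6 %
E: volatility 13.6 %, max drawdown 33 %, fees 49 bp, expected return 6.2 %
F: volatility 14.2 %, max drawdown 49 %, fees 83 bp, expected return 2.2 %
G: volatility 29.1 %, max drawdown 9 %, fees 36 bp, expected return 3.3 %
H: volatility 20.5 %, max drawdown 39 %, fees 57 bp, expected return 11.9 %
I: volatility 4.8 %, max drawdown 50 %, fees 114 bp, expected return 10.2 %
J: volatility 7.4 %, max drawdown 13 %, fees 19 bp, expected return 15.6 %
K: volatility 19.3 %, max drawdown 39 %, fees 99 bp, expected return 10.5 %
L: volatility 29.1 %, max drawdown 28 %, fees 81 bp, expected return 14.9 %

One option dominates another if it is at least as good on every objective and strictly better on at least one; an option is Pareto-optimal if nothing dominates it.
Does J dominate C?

No

J vs C: J is worse on fees (19 vs 5), so it does not dominate C.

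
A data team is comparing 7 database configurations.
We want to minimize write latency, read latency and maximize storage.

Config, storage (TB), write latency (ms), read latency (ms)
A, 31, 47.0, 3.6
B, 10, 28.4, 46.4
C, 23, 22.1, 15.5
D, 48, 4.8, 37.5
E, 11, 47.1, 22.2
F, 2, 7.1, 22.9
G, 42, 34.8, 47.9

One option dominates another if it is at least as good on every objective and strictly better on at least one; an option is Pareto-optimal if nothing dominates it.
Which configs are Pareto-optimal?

A, C, D, F

A: not dominated (best read latency).
B: dominated by C (storage 23≥10, write latency 22.1≤28.4, read latency 15.5≤46.4).
C: not dominated.
D: not dominated (best storage).
E: dominated by A (storage 31≥11, write latency 47.0≤47.1, read latency 3.6≤22.2).
F: not dominated.
G: dominated by D (storage 48≥42, write latency 4.8≤34.8, read latency 37.5≤47.9).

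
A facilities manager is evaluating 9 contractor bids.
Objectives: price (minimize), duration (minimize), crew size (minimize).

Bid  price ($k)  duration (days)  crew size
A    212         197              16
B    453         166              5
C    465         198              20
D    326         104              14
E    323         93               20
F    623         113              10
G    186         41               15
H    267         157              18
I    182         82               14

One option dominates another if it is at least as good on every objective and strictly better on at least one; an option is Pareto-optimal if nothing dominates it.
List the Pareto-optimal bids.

B, F, G, I

A: dominated by G (price 186≤212, duration 41≤197, crew size 15≤16).
B: not dominated (best crew size).
C: dominated by A (price 212≤465, duration 197≤198, crew size 16≤20).
D: dominated by I (price 182≤326, duration 82≤104, crew size 14≤14).
E: dominated by G (price 186≤323, duration 41≤93, crew size 15≤20).
F: not dominated.
G: not dominated (best duration).
H: dominated by G (price 186≤267, duration 41≤157, crew size 15≤18).
I: not dominated (best price).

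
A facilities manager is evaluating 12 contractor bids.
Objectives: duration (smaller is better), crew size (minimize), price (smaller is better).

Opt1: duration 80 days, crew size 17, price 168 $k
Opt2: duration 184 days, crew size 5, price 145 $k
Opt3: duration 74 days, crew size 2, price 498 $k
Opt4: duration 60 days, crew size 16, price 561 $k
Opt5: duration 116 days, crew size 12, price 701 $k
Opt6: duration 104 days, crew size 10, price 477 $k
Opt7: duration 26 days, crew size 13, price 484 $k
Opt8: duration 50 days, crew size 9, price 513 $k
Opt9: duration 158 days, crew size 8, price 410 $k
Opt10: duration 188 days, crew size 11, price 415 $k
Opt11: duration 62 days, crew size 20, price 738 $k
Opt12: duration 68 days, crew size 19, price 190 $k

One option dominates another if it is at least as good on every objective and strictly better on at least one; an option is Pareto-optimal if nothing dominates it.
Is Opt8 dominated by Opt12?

Opt12 vs Opt8: Opt12 is worse on duration (68 vs 50), so it does not dominate Opt8.

No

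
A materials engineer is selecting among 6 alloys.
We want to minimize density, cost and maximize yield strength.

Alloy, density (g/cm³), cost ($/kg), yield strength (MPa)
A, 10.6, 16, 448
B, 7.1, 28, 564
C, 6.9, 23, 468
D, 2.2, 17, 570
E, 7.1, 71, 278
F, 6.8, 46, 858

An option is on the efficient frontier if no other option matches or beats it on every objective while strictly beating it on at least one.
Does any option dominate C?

D vs C: density 2.2≤6.9, cost 17≤23, yield strength 570≥468 — D is at least as good on every objective and strictly better on at least one, so D dominates C.

Yes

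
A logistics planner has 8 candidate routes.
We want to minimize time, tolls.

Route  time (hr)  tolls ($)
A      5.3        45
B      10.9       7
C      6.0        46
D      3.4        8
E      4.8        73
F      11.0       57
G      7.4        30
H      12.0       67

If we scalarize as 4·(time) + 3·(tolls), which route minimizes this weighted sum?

A: 4·5.3 + 3·45 = 156.2
B: 4·10.9 + 3·7 = 64.6
C: 4·6.0 + 3·46 = 162.0
D: 4·3.4 + 3·8 = 37.6
E: 4·4.8 + 3·73 = 238.2
F: 4·11.0 + 3·57 = 215.0
G: 4·7.4 + 3·30 = 119.6
H: 4·12.0 + 3·67 = 249.0
Lowest: D at 37.6.

D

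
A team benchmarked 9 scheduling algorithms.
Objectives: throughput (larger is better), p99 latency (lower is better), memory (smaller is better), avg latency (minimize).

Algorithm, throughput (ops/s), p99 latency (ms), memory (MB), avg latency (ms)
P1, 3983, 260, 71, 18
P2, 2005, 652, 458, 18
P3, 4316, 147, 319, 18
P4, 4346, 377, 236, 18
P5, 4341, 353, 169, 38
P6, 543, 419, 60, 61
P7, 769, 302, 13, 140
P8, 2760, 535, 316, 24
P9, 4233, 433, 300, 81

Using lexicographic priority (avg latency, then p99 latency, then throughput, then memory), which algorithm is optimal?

P3

First minimize avg latency: best is 18, kept {P1, P2, P3, P4}.
Then minimize p99 latency: best is 147, kept {P3}.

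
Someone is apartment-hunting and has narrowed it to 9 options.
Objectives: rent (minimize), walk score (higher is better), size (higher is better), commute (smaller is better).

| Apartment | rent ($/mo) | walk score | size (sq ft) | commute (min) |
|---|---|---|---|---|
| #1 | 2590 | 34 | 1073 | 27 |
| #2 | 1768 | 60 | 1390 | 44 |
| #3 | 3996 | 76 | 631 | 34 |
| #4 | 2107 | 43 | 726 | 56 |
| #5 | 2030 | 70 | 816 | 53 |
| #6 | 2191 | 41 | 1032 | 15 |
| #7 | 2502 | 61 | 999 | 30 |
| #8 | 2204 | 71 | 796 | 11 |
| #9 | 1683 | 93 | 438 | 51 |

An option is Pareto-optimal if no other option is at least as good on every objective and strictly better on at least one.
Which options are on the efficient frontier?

#1, #2, #3, #5, #6, #7, #8, #9

#1: not dominated.
#2: not dominated (best size).
#3: not dominated.
#4: dominated by #2 (rent 1768≤2107, walk score 60≥43, size 1390≥726, commute 44≤56).
#5: not dominated.
#6: not dominated.
#7: not dominated.
#8: not dominated (best commute).
#9: not dominated (best rent).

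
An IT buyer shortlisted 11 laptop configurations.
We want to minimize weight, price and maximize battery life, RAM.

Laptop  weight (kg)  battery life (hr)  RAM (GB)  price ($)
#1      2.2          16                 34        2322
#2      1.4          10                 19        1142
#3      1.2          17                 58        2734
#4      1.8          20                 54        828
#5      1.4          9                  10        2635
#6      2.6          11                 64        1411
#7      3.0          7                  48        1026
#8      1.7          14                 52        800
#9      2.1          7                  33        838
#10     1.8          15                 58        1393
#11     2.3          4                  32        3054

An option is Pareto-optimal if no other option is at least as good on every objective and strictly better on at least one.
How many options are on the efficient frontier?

6

#1: dominated by #4 (weight 1.8≤2.2, battery life 20≥16, RAM 54≥34, price 828≤2322).
#2: not dominated.
#3: not dominated (best weight).
#4: not dominated (best battery life).
#5: dominated by #2 (weight 1.4≤1.4, battery life 10≥9, RAM 19≥10, price 1142≤2635).
#6: not dominated (best RAM).
#7: dominated by #4 (weight 1.8≤3.0, battery life 20≥7, RAM 54≥48, price 828≤1026).
#8: not dominated (best price).
#9: dominated by #4 (weight 1.8≤2.1, battery life 20≥7, RAM 54≥33, price 828≤838).
#10: not dominated.
#11: dominated by #1 (weight 2.2≤2.3, battery life 16≥4, RAM 34≥32, price 2322≤3054).
Pareto-optimal: #2, #3, #4, #6, #8, #10 → 6.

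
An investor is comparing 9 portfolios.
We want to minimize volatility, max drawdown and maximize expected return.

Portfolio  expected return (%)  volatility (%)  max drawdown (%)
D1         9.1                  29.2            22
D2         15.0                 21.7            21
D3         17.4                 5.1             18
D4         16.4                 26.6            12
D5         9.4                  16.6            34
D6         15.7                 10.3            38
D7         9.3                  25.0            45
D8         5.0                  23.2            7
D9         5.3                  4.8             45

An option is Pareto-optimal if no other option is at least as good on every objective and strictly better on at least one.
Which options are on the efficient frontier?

D3, D4, D8, D9

D1: dominated by D2 (expected return 15.0≥9.1, volatility 21.7≤29.2, max drawdown 21≤22).
D2: dominated by D3 (expected return 17.4≥15.0, volatility 5.1≤21.7, max drawdown 18≤21).
D3: not dominated (best expected return).
D4: not dominated.
D5: dominated by D3 (expected return 17.4≥9.4, volatility 5.1≤16.6, max drawdown 18≤34).
D6: dominated by D3 (expected return 17.4≥15.7, volatility 5.1≤10.3, max drawdown 18≤38).
D7: dominated by D2 (expected return 15.0≥9.3, volatility 21.7≤25.0, max drawdown 21≤45).
D8: not dominated (best max drawdown).
D9: not dominated (best volatility).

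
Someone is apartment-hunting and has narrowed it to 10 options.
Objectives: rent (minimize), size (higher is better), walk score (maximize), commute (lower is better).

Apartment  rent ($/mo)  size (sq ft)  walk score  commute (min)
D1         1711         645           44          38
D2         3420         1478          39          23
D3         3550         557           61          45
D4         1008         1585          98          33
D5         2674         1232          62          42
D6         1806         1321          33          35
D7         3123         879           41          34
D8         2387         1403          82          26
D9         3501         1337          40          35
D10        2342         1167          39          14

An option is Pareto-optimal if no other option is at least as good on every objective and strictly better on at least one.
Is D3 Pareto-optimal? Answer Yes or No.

D4 vs D3: rent 1008≤3550, size 1585≥557, walk score 98≥61, commute 33≤45 — D4 is at least as good on every objective and strictly better on at least one, so D4 dominates D3.

No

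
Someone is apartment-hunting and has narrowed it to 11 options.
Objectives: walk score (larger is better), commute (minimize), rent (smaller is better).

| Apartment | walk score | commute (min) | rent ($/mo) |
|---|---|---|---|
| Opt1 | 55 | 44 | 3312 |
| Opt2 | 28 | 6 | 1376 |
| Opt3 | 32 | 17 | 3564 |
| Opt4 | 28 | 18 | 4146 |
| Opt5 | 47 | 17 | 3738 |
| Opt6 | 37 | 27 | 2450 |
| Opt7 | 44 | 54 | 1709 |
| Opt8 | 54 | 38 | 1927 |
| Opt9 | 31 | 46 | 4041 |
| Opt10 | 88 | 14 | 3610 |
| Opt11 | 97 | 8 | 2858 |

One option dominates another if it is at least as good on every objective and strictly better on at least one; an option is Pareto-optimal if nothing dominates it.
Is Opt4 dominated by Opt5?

Opt5 vs Opt4: walk score 47≥28, commute 17≤18, rent 3738≤4146 — Opt5 is at least as good on every objective with at least one strict improvement.

Yes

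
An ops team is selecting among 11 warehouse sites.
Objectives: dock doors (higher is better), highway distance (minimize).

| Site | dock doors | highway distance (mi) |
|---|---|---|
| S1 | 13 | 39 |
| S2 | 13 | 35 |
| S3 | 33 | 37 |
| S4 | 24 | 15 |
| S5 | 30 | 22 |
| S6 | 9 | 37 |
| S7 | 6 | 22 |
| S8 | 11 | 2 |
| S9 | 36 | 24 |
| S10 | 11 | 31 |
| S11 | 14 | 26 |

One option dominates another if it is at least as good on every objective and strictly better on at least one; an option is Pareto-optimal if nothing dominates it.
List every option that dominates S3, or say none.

S9

S9: dock doors 36≥33, highway distance 24≤37 — dominates S3.
Others (S1, S2, S4, S5, S6, S7, S8, S10, S11) are each worse than S3 on at least one objective.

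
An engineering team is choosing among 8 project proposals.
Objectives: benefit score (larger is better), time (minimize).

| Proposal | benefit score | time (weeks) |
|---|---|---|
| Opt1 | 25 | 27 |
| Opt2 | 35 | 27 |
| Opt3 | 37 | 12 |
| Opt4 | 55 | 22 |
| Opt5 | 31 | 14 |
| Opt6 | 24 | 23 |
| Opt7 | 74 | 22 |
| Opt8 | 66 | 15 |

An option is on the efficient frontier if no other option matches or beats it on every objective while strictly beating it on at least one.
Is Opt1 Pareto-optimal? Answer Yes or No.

No

Opt2 vs Opt1: benefit score 35≥25, time 27≤27 — Opt2 is at least as good on every objective and strictly better on at least one, so Opt2 dominates Opt1.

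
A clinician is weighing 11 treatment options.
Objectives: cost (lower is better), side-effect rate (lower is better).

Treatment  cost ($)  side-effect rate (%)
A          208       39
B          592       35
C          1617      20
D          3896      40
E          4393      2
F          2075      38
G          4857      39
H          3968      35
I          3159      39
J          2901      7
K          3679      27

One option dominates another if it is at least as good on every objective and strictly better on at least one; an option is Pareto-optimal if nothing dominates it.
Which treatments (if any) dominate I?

A, B, C, F, J

A: cost 208≤3159, side-effect rate 39≤39 — dominates I.
B: cost 592≤3159, side-effect rate 35≤39 — dominates I.
C: cost 1617≤3159, side-effect rate 20≤39 — dominates I.
F: cost 2075≤3159, side-effect rate 38≤39 — dominates I.
J: cost 2901≤3159, side-effect rate 7≤39 — dominates I.
Others (D, E, G, H, K) are each worse than I on at least one objective.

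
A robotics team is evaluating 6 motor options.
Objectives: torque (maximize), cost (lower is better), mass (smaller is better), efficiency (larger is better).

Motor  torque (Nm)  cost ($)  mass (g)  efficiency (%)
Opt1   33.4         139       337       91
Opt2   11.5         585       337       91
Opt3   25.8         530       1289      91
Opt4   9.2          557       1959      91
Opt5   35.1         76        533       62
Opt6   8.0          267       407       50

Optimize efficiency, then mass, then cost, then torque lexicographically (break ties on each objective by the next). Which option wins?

First maximize efficiency: best is 91, kept {Opt1, Opt2, Opt3, Opt4}.
Then minimize mass: best is 337, kept {Opt1, Opt2}.
Then minimize cost: best is 139, kept {Opt1}.

Opt1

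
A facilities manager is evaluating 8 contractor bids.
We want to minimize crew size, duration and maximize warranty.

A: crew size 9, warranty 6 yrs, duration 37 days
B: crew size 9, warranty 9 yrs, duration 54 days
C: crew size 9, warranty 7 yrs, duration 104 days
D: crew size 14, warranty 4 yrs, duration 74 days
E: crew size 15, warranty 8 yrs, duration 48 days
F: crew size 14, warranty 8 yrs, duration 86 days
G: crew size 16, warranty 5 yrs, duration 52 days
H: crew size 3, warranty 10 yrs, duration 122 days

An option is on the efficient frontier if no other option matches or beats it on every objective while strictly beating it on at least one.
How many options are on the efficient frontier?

A: not dominated (best duration).
B: not dominated.
C: dominated by B (crew size 9≤9, warranty 9≥7, duration 54≤104).
D: dominated by A (crew size 9≤14, warranty 6≥4, duration 37≤74).
E: not dominated.
F: dominated by B (crew size 9≤14, warranty 9≥8, duration 54≤86).
G: dominated by A (crew size 9≤16, warranty 6≥5, duration 37≤52).
H: not dominated (best crew size).
Pareto-optimal: A, B, E, H → 4.

4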